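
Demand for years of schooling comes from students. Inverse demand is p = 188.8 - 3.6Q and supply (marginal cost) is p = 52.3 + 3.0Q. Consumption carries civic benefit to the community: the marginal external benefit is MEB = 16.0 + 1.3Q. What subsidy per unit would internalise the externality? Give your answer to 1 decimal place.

subsidy = 53.4 per unit

Social marginal benefit = demand + MEB = 204.8 - 2.3Q.
Set SMB = MC: 204.8 - 2.3Q = 52.3 + 3.0Q → Q* = 28.7736.
The Pigouvian subsidy equals MEB at Q*: 16.0 + 1.3×28.7736 = 53.4057.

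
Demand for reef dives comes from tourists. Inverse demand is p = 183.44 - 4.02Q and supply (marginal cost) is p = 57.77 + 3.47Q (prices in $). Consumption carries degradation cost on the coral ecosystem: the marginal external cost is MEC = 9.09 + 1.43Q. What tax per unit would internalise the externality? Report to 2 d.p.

Social marginal benefit = demand − MEC = 174.35 - 5.45Q.
Set SMB = MC: 174.35 - 5.45Q = 57.77 + 3.47Q → Q* = 13.0695.
The Pigouvian tax equals MEC at Q*: 9.09 + 1.43×13.0695 = 27.7794.

tax = $27.78 per unit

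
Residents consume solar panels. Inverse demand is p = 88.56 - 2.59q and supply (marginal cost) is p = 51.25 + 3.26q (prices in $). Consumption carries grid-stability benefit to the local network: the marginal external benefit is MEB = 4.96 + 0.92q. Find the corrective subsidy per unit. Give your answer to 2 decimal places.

Social marginal benefit = demand + MEB = 93.52 - 1.67q.
Set SMB = MC: 93.52 - 1.67q = 51.25 + 3.26q → q* = 8.5740.
The Pigouvian subsidy equals MEB at q*: 4.96 + 0.92×8.5740 = 12.8481.

subsidy = $12.85 per unit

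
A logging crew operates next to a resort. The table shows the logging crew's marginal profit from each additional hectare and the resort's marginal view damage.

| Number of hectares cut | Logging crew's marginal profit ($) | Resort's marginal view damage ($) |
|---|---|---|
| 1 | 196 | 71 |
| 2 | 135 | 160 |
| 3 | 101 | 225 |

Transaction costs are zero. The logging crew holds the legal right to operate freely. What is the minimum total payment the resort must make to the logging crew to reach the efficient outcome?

$236

Left alone the logging crew would choose level 3 (marginal profit stays positive).
Efficient level: k* = 1 (marginal profit ≥ marginal view damage through 1).
The resort must at least cover the logging crew's forgone profit from cutting 3→1: 135 + 101 = 236.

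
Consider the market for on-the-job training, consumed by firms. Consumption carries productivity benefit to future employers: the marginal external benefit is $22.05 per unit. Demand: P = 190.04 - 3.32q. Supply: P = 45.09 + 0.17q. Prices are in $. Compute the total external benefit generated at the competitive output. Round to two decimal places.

$915.80

Market equilibrium (private): 45.09 + 0.17q = 190.04 - 3.32q → q_m = 41.5330.
Total external benefit = MEB × q_m = 22.05 × 41.5330 = 915.8027.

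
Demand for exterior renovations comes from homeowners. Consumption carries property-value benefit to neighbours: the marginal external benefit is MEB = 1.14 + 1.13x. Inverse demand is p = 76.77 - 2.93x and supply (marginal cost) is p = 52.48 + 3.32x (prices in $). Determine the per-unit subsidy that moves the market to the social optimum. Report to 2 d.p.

Social marginal benefit = demand + MEB = 77.91 - 1.80x.
Set SMB = MC: 77.91 - 1.80x = 52.48 + 3.32x → x* = 4.9668.
The Pigouvian subsidy equals MEB at x*: 1.14 + 1.13×4.9668 = 6.7525.

subsidy = $6.75 per unit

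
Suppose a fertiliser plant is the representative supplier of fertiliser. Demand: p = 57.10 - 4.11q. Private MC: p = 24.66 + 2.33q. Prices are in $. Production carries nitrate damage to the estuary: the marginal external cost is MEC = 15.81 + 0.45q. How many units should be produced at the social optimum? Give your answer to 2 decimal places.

Social marginal cost = private MC + MEC = 40.47 + 2.78q.
Set SMC = demand: 40.47 + 2.78q = 57.10 - 4.11q → q* = 2.4136.

q* = 2.41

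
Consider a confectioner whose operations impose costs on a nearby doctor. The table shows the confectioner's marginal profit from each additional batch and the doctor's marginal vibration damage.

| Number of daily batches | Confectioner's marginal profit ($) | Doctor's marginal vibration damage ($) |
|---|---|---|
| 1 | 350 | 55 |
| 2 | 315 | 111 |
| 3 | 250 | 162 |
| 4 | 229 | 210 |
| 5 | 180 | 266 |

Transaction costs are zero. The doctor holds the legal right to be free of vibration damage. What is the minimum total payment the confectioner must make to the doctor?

Efficient level: marginal profit ≥ marginal vibration damage through level 4, so k* = 4.
With the doctor holding the right, the confectioner must at least compensate total damage at k*: 55 + 111 + 162 + 210 = 538.

$538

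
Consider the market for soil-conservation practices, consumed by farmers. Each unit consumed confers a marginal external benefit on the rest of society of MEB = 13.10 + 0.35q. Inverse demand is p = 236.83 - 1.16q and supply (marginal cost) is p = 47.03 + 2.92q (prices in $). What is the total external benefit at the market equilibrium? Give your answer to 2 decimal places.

Market equilibrium (private): 47.03 + 2.92q = 236.83 - 1.16q → q_m = 46.5196.
Total external benefit = ∫₀^{q_m} (13.10 + 0.35q) dq = 13.10×46.5196 + ½×0.35×46.5196² = 988.1196.

$988.12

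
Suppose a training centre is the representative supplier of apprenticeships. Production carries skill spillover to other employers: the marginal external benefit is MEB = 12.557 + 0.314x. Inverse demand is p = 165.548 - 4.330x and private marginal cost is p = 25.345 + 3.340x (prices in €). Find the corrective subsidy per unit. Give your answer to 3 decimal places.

Social marginal cost = private MC − MEB = 12.788 + 3.026x.
Set SMC = demand: 12.788 + 3.026x = 165.548 - 4.330x → x* = 20.7667.
The Pigouvian subsidy equals MEB at x*: 12.557 + 0.314×20.7667 = 19.0777.

subsidy = €19.078 per unit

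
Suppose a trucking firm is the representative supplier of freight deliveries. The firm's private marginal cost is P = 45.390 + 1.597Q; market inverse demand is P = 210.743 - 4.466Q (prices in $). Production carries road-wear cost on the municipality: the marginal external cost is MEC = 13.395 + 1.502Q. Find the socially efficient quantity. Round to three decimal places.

Social marginal cost = private MC + MEC = 58.785 + 3.099Q.
Set SMC = demand: 58.785 + 3.099Q = 210.743 - 4.466Q → Q* = 20.0870.

Q* = 20.087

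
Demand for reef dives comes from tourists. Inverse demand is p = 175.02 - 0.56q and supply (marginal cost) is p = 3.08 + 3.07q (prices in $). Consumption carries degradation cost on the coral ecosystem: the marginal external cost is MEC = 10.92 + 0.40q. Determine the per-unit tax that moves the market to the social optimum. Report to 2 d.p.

tax = $26.90 per unit

Social marginal benefit = demand − MEC = 164.10 - 0.96q.
Set SMB = MC: 164.10 - 0.96q = 3.08 + 3.07q → q* = 39.9553.
The Pigouvian tax equals MEC at q*: 10.92 + 0.40×39.9553 = 26.9021.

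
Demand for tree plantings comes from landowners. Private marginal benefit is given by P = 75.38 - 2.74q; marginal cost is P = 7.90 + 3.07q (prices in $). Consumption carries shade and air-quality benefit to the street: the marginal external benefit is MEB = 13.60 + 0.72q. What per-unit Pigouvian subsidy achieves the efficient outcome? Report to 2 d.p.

subsidy = $25.07 per unit

Social marginal benefit = demand + MEB = 88.98 - 2.02q.
Set SMB = MC: 88.98 - 2.02q = 7.90 + 3.07q → q* = 15.9293.
The Pigouvian subsidy equals MEB at q*: 13.60 + 0.72×15.9293 = 25.0691.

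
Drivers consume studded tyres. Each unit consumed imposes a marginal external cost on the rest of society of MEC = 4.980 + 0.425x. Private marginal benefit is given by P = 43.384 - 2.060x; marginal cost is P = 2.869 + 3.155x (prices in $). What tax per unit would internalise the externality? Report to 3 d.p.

tax = $7.658 per unit

Social marginal benefit = demand − MEC = 38.404 - 2.485x.
Set SMB = MC: 38.404 - 2.485x = 2.869 + 3.155x → x* = 6.3005.
The Pigouvian tax equals MEC at x*: 4.980 + 0.425×6.3005 = 7.6577.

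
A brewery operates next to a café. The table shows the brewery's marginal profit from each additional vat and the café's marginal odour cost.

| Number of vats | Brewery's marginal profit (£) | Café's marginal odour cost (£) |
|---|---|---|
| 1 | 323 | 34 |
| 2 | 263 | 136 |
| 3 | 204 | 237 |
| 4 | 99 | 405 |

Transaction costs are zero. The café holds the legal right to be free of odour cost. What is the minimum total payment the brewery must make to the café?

Efficient level: marginal profit ≥ marginal odour cost through level 2, so k* = 2.
With the café holding the right, the brewery must at least compensate total damage at k*: 34 + 136 = 170.

£170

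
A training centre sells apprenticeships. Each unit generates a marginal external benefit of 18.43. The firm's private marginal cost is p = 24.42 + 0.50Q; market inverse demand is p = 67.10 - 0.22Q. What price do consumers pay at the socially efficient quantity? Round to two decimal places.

P = 48.43

Social marginal cost = private MC − MEB = 5.99 + 0.50Q.
Set SMC = demand: 5.99 + 0.50Q = 67.10 - 0.22Q → Q* = 84.8750.
Consumer price on the demand curve at Q*: 67.10 − 0.22×84.8750 = 48.4275.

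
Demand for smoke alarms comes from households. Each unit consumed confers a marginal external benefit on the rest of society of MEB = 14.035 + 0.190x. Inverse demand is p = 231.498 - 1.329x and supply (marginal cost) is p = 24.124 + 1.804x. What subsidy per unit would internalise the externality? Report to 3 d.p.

subsidy = 28.329 per unit

Social marginal benefit = demand + MEB = 245.533 - 1.139x.
Set SMB = MC: 245.533 - 1.139x = 24.124 + 1.804x → x* = 75.2324.
The Pigouvian subsidy equals MEB at x*: 14.035 + 0.190×75.2324 = 28.3292.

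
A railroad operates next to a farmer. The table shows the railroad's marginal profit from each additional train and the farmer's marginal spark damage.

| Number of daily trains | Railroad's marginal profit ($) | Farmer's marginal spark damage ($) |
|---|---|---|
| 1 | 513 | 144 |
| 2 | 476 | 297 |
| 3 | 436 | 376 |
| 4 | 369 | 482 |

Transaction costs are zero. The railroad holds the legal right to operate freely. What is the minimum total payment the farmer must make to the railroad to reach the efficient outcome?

$369

Left alone the railroad would choose level 4 (marginal profit stays positive).
Efficient level: k* = 3 (marginal profit ≥ marginal spark damage through 3).
The farmer must at least cover the railroad's forgone profit from cutting 4→3: 369 = 369.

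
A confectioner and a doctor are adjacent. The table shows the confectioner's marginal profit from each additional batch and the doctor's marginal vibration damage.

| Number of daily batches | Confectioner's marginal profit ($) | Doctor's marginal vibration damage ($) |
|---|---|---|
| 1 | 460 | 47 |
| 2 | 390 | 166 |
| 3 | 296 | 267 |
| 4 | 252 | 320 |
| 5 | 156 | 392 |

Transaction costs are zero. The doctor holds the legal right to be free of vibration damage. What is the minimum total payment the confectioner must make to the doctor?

Efficient level: marginal profit ≥ marginal vibration damage through level 3, so k* = 3.
With the doctor holding the right, the confectioner must at least compensate total damage at k*: 47 + 166 + 267 = 480.

$480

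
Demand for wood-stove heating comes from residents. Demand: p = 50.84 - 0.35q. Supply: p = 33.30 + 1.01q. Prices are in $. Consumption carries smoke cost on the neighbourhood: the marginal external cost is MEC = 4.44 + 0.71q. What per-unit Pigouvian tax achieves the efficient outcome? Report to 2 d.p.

tax = $8.93 per unit

Social marginal benefit = demand − MEC = 46.40 - 1.06q.
Set SMB = MC: 46.40 - 1.06q = 33.30 + 1.01q → q* = 6.3285.
The Pigouvian tax equals MEC at q*: 4.44 + 0.71×6.3285 = 8.9332.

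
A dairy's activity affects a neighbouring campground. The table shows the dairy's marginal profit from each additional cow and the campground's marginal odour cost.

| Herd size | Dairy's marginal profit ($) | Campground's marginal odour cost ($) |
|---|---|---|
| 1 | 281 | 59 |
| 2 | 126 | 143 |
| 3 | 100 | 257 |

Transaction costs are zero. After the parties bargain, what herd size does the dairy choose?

1

Bargaining reaches the level where marginal profit last exceeds marginal odour cost.
That holds through level 1 (281 ≥ 59) but not at 2 (126 < 143).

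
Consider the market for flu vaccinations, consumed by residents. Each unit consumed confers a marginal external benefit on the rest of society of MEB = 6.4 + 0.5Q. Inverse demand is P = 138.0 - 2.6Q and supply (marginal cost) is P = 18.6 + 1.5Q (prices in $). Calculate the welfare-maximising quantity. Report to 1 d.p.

Social marginal benefit = demand + MEB = 144.4 - 2.1Q.
Set SMB = MC: 144.4 - 2.1Q = 18.6 + 1.5Q → Q* = 34.9444.

Q* = 34.9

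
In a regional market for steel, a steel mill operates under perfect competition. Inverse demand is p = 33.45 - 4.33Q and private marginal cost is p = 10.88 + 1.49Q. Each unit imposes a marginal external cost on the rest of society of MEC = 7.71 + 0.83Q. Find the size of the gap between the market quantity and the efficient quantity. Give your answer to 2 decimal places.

1.64 units

Market equilibrium (private): 10.88 + 1.49Q = 33.45 - 4.33Q → Q_m = 3.8780.
Social marginal cost = private MC + MEC = 18.59 + 2.32Q.
Set SMC = demand: 18.59 + 2.32Q = 33.45 - 4.33Q → Q* = 2.2346.
Gap = |3.8780 − 2.2346| = 1.6434.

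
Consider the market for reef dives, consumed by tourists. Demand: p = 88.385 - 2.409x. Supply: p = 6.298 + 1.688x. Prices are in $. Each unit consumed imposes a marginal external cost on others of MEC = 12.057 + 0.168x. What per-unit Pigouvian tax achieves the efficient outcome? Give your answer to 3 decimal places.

tax = $14.816 per unit

Social marginal benefit = demand − MEC = 76.328 - 2.577x.
Set SMB = MC: 76.328 - 2.577x = 6.298 + 1.688x → x* = 16.4197.
The Pigouvian tax equals MEC at x*: 12.057 + 0.168×16.4197 = 14.8155.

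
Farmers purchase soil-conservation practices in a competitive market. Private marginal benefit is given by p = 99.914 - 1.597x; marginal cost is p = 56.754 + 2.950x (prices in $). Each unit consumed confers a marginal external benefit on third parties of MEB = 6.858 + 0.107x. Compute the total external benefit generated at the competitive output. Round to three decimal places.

Market equilibrium (private): 56.754 + 2.950x = 99.914 - 1.597x → x_m = 9.4920.
Total external benefit = ∫₀^{x_m} (6.858 + 0.107x) dx = 6.858×9.4920 + ½×0.107×9.4920² = 69.9164.

$69.916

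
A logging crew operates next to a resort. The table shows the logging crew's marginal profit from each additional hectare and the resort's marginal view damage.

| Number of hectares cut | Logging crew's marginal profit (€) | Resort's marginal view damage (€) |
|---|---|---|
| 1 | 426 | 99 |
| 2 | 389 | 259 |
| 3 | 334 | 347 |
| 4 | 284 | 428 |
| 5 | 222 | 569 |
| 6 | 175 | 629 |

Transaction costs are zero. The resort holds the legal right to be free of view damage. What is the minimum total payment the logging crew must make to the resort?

€358

Efficient level: marginal profit ≥ marginal view damage through level 2, so k* = 2.
With the resort holding the right, the logging crew must at least compensate total damage at k*: 99 + 259 = 358.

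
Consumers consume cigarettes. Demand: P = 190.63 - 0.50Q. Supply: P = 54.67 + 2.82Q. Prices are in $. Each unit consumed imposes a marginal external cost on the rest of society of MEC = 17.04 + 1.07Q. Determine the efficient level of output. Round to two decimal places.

Social marginal benefit = demand − MEC = 173.59 - 1.57Q.
Set SMB = MC: 173.59 - 1.57Q = 54.67 + 2.82Q → Q* = 27.0888.

Q* = 27.09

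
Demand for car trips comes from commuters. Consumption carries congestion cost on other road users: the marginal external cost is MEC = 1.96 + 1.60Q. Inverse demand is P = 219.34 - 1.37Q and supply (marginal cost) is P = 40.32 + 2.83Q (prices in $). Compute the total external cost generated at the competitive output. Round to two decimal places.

$1536.97

Market equilibrium (private): 40.32 + 2.83Q = 219.34 - 1.37Q → Q_m = 42.6238.
Total external cost = ∫₀^{Q_m} (1.96 + 1.60Q) dQ = 1.96×42.6238 + ½×1.60×42.6238² = 1536.9733.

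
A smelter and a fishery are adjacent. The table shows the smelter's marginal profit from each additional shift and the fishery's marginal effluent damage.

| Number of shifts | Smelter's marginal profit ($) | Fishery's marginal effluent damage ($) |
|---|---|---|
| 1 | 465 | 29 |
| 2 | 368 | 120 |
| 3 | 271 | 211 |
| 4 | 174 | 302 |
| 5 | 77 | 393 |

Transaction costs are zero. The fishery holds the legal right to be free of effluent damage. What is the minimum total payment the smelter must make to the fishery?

$360

Efficient level: marginal profit ≥ marginal effluent damage through level 3, so k* = 3.
With the fishery holding the right, the smelter must at least compensate total damage at k*: 29 + 120 + 211 = 360.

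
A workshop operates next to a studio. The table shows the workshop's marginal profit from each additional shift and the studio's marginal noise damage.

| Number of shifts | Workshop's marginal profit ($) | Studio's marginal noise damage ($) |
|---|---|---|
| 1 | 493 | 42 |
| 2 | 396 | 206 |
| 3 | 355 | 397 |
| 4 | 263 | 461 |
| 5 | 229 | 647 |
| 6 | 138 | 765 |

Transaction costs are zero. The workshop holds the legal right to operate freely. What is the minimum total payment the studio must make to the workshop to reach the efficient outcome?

Left alone the workshop would choose level 6 (marginal profit stays positive).
Efficient level: k* = 2 (marginal profit ≥ marginal noise damage through 2).
The studio must at least cover the workshop's forgone profit from cutting 6→2: 355 + 263 + 229 + 138 = 985.

$985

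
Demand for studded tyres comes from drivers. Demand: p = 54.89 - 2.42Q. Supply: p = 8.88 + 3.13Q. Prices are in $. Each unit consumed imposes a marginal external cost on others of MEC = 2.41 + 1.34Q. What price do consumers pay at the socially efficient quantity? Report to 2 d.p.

Social marginal benefit = demand − MEC = 52.48 - 3.76Q.
Set SMB = MC: 52.48 - 3.76Q = 8.88 + 3.13Q → Q* = 6.3280.
Consumer price on the demand curve at Q*: 54.89 − 2.42×6.3280 = 39.5762.

P = $39.58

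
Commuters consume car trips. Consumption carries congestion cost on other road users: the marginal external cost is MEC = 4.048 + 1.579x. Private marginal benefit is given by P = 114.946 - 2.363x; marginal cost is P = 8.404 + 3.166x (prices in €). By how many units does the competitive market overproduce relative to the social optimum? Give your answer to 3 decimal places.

4.850 units

Market equilibrium (private): 8.404 + 3.166x = 114.946 - 2.363x → x_m = 19.2697.
Social marginal benefit = demand − MEC = 110.898 - 3.942x.
Set SMB = MC: 110.898 - 3.942x = 8.404 + 3.166x → x* = 14.4195.
Gap = |19.2697 − 14.4195| = 4.8502.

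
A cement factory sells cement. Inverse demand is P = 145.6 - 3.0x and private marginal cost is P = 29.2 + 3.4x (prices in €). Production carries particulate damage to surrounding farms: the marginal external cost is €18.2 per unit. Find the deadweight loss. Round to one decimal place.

DWL = €25.9

Market equilibrium (private): 29.2 + 3.4x = 145.6 - 3.0x → x_m = 18.1875.
Social marginal cost = private MC + MEC = 47.4 + 3.4x.
Set SMC = demand: 47.4 + 3.4x = 145.6 - 3.0x → x* = 15.3438.
Between x* and x_m the wedge SMC − demand runs linearly from 0 to MEC(x_m), so the loss is a triangle.
DWL = ½ × 2.8437 × 18.2000 = 25.8777.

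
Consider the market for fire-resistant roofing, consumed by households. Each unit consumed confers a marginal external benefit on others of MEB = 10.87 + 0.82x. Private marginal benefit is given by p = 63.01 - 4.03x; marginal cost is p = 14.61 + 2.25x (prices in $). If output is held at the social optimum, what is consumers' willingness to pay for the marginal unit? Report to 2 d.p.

Social marginal benefit = demand + MEB = 73.88 - 3.21x.
Set SMB = MC: 73.88 - 3.21x = 14.61 + 2.25x → x* = 10.8553.
Consumer price on the demand curve at x*: 63.01 − 4.03×10.8553 = 19.2631.

P = $19.26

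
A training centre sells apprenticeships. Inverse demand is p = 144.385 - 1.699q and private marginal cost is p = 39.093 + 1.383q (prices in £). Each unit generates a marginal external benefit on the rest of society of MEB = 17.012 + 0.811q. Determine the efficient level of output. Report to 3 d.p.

Social marginal cost = private MC − MEB = 22.081 + 0.572q.
Set SMC = demand: 22.081 + 0.572q = 144.385 - 1.699q → q* = 53.8547.

q* = 53.855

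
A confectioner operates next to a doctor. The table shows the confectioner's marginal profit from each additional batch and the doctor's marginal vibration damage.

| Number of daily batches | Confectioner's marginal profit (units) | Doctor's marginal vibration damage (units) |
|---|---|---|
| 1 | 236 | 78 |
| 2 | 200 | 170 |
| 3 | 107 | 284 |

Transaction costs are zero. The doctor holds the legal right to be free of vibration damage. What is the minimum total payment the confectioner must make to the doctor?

Efficient level: marginal profit ≥ marginal vibration damage through level 2, so k* = 2.
With the doctor holding the right, the confectioner must at least compensate total damage at k*: 78 + 170 = 248.

248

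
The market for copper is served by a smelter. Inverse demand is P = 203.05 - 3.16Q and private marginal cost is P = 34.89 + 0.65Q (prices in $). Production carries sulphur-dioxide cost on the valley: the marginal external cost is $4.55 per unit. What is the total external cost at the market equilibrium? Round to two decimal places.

$200.82

Market equilibrium (private): 34.89 + 0.65Q = 203.05 - 3.16Q → Q_m = 44.1365.
Total external cost = MEC × Q_m = 4.55 × 44.1365 = 200.8211.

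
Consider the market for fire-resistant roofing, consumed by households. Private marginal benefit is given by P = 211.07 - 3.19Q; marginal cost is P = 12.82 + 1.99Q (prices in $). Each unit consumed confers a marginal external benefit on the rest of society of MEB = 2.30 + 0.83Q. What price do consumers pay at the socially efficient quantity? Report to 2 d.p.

Social marginal benefit = demand + MEB = 213.37 - 2.36Q.
Set SMB = MC: 213.37 - 2.36Q = 12.82 + 1.99Q → Q* = 46.1034.
Consumer price on the demand curve at Q*: 211.07 − 3.19×46.1034 = 64.0002.

P = $64.00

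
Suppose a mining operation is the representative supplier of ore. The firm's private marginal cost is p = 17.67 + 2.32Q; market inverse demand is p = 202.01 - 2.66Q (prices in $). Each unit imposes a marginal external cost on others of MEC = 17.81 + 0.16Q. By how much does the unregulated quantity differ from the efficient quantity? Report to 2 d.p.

4.62 units

Market equilibrium (private): 17.67 + 2.32Q = 202.01 - 2.66Q → Q_m = 37.0161.
Social marginal cost = private MC + MEC = 35.48 + 2.48Q.
Set SMC = demand: 35.48 + 2.48Q = 202.01 - 2.66Q → Q* = 32.3988.
Gap = |37.0161 − 32.3988| = 4.6173.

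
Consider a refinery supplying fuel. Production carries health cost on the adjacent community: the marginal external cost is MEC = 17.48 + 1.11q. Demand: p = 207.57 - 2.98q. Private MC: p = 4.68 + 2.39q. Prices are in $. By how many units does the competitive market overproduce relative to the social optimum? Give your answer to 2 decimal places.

9.17 units

Market equilibrium (private): 4.68 + 2.39q = 207.57 - 2.98q → q_m = 37.7821.
Social marginal cost = private MC + MEC = 22.16 + 3.50q.
Set SMC = demand: 22.16 + 3.50q = 207.57 - 2.98q → q* = 28.6127.
Gap = |37.7821 − 28.6127| = 9.1694.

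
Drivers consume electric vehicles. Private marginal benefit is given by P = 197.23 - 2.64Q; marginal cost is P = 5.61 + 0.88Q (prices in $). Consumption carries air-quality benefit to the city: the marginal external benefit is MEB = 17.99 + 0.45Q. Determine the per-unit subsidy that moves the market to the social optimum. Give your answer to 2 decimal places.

subsidy = $48.71 per unit

Social marginal benefit = demand + MEB = 215.22 - 2.19Q.
Set SMB = MC: 215.22 - 2.19Q = 5.61 + 0.88Q → Q* = 68.2769.
The Pigouvian subsidy equals MEB at Q*: 17.99 + 0.45×68.2769 = 48.7146.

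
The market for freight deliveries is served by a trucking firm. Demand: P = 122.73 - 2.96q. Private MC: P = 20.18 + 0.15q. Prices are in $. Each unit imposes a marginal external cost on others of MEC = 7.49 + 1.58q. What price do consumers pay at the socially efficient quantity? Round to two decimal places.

P = $62.73

Social marginal cost = private MC + MEC = 27.67 + 1.73q.
Set SMC = demand: 27.67 + 1.73q = 122.73 - 2.96q → q* = 20.2687.
Consumer price on the demand curve at q*: 122.73 − 2.96×20.2687 = 62.7346.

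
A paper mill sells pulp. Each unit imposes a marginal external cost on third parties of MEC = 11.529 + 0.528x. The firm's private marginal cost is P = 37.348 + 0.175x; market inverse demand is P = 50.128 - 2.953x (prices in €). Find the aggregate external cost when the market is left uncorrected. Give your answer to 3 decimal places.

€51.511

Market equilibrium (private): 37.348 + 0.175x = 50.128 - 2.953x → x_m = 4.0857.
Total external cost = ∫₀^{x_m} (11.529 + 0.528x) dx = 11.529×4.0857 + ½×0.528×4.0857² = 51.5110.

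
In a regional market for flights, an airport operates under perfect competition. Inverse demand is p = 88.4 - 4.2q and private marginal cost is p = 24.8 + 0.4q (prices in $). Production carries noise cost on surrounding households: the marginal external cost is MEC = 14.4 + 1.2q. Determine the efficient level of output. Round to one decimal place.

Social marginal cost = private MC + MEC = 39.2 + 1.6q.
Set SMC = demand: 39.2 + 1.6q = 88.4 - 4.2q → q* = 8.4828.

q* = 8.5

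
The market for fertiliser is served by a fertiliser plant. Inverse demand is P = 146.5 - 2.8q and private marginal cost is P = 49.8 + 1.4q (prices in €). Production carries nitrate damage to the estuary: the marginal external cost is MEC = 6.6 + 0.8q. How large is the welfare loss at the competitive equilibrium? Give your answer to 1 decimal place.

Market equilibrium (private): 49.8 + 1.4q = 146.5 - 2.8q → q_m = 23.0238.
Social marginal cost = private MC + MEC = 56.4 + 2.2q.
Set SMC = demand: 56.4 + 2.2q = 146.5 - 2.8q → q* = 18.0200.
Height of the DWL triangle at q_m is SMC(q_m) − demand(q_m) = MEC(q_m) = 25.0190.
DWL = ½ × 5.0038 × 25.0190 = 62.5950.

DWL = €62.6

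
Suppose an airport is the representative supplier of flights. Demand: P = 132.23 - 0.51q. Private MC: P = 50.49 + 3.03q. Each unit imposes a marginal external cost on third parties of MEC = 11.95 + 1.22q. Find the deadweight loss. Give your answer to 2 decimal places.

DWL = 169.08

Market equilibrium (private): 50.49 + 3.03q = 132.23 - 0.51q → q_m = 23.0904.
Social marginal cost = private MC + MEC = 62.44 + 4.25q.
Set SMC = demand: 62.44 + 4.25q = 132.23 - 0.51q → q* = 14.6618.
Height of the DWL triangle at q_m is SMC(q_m) − demand(q_m) = MEC(q_m) = 40.1203.
DWL = ½ × 8.4286 × 40.1203 = 169.0790.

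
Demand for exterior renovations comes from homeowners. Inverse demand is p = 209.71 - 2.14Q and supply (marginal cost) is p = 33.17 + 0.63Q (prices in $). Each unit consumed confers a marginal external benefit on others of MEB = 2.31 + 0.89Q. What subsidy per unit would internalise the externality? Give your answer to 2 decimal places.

Social marginal benefit = demand + MEB = 212.02 - 1.25Q.
Set SMB = MC: 212.02 - 1.25Q = 33.17 + 0.63Q → Q* = 95.1330.
The Pigouvian subsidy equals MEB at Q*: 2.31 + 0.89×95.1330 = 86.9784.

subsidy = $86.98 per unit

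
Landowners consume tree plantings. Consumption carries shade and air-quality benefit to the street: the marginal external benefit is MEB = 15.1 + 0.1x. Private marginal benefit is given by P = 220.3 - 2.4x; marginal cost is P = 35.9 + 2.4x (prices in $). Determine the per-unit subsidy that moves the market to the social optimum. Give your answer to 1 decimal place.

subsidy = $19.3 per unit

Social marginal benefit = demand + MEB = 235.4 - 2.3x.
Set SMB = MC: 235.4 - 2.3x = 35.9 + 2.4x → x* = 42.4468.
The Pigouvian subsidy equals MEB at x*: 15.1 + 0.1×42.4468 = 19.3447.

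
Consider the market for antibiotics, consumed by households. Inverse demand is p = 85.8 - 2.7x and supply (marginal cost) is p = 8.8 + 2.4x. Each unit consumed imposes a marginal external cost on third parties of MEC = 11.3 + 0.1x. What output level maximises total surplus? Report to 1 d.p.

x* = 12.6

Social marginal benefit = demand − MEC = 74.5 - 2.8x.
Set SMB = MC: 74.5 - 2.8x = 8.8 + 2.4x → x* = 12.6346.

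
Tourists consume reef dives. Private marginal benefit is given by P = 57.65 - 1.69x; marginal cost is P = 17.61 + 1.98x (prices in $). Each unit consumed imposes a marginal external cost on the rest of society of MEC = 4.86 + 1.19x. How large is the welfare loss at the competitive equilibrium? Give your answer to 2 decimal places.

DWL = $32.75

Market equilibrium (private): 17.61 + 1.98x = 57.65 - 1.69x → x_m = 10.9101.
Social marginal benefit = demand − MEC = 52.79 - 2.88x.
Set SMB = MC: 52.79 - 2.88x = 17.61 + 1.98x → x* = 7.2387.
Height of the DWL triangle at x_m is MC(x_m) − SMB(x_m) = MEC(x_m) = 17.8430.
DWL = ½ × 3.6714 × 17.8430 = 32.7544.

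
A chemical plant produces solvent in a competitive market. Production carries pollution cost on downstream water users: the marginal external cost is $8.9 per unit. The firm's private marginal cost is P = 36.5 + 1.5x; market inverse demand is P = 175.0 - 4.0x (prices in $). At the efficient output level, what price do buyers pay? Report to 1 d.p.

P = $80.7

Social marginal cost = private MC + MEC = 45.4 + 1.5x.
Set SMC = demand: 45.4 + 1.5x = 175.0 - 4.0x → x* = 23.5636.
Consumer price on the demand curve at x*: 175.0 − 4.0×23.5636 = 80.7456.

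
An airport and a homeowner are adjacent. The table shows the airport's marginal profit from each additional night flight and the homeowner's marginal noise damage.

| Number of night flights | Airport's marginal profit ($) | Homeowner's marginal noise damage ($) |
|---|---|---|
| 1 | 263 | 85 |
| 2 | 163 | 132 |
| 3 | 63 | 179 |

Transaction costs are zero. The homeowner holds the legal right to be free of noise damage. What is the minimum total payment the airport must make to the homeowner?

Efficient level: marginal profit ≥ marginal noise damage through level 2, so k* = 2.
With the homeowner holding the right, the airport must at least compensate total damage at k*: 85 + 132 = 217.

$217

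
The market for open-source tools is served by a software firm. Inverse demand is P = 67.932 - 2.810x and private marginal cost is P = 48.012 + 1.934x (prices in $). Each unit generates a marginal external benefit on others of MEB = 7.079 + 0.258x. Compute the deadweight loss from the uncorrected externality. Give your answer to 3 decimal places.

DWL = $7.426

Market equilibrium (private): 48.012 + 1.934x = 67.932 - 2.810x → x_m = 4.1990.
Social marginal cost = private MC − MEB = 40.933 + 1.676x.
Set SMC = demand: 40.933 + 1.676x = 67.932 - 2.810x → x* = 6.0185.
The welfare-loss triangle has base |x_m − x*| and height MEB(x_m) (the vertical gap between SMC and demand is zero at x* and MEB at x_m).
DWL = ½ × 1.8195 × 8.1623 = 7.4257.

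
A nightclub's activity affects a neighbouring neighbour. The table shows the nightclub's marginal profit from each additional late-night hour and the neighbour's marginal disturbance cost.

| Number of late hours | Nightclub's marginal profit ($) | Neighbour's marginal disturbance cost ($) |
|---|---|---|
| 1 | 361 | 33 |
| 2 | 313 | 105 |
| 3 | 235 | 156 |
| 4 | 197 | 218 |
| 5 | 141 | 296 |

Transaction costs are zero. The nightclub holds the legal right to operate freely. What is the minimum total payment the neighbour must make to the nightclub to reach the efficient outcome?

$338

Left alone the nightclub would choose level 5 (marginal profit stays positive).
Efficient level: k* = 3 (marginal profit ≥ marginal disturbance cost through 3).
The neighbour must at least cover the nightclub's forgone profit from cutting 5→3: 197 + 141 = 338.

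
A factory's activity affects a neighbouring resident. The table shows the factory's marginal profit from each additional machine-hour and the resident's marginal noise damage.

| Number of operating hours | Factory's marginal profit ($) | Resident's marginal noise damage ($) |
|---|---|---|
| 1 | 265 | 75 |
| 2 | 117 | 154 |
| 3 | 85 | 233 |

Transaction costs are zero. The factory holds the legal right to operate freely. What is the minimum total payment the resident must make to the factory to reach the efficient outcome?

Left alone the factory would choose level 3 (marginal profit stays positive).
Efficient level: k* = 1 (marginal profit ≥ marginal noise damage through 1).
The resident must at least cover the factory's forgone profit from cutting 3→1: 117 + 85 = 202.

$202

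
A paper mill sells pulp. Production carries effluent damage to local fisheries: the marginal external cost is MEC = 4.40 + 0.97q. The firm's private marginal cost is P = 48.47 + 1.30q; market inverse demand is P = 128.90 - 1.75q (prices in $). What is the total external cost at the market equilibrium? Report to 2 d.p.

Market equilibrium (private): 48.47 + 1.30q = 128.90 - 1.75q → q_m = 26.3705.
Total external cost = ∫₀^{q_m} (4.40 + 0.97q) dq = 4.40×26.3705 + ½×0.97×26.3705² = 453.3008.

$453.30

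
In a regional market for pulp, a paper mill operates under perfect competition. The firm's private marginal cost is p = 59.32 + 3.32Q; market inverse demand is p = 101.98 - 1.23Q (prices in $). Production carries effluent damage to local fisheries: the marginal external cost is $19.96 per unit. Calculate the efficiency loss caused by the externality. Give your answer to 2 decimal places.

Market equilibrium (private): 59.32 + 3.32Q = 101.98 - 1.23Q → Q_m = 9.3758.
Social marginal cost = private MC + MEC = 79.28 + 3.32Q.
Set SMC = demand: 79.28 + 3.32Q = 101.98 - 1.23Q → Q* = 4.9890.
The welfare-loss triangle has base |Q_m − Q*| and height MEC(Q_m) (the vertical gap between SMC and demand is zero at Q* and MEC at Q_m).
DWL = ½ × 4.3868 × 19.9600 = 43.7803.

DWL = $43.78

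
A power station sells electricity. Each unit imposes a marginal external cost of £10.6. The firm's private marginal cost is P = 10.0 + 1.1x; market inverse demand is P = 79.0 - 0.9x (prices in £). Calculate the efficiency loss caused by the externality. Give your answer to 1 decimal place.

DWL = £28.1

Market equilibrium (private): 10.0 + 1.1x = 79.0 - 0.9x → x_m = 34.5000.
Social marginal cost = private MC + MEC = 20.6 + 1.1x.
Set SMC = demand: 20.6 + 1.1x = 79.0 - 0.9x → x* = 29.2000.
Between x* and x_m the wedge SMC − demand runs linearly from 0 to MEC(x_m), so the loss is a triangle.
DWL = ½ × 5.3000 × 10.6000 = 28.0900.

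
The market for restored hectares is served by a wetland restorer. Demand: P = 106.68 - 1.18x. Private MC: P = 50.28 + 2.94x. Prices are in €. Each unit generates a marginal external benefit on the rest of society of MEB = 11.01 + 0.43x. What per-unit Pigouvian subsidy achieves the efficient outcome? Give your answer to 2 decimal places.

Social marginal cost = private MC − MEB = 39.27 + 2.51x.
Set SMC = demand: 39.27 + 2.51x = 106.68 - 1.18x → x* = 18.2683.
The Pigouvian subsidy equals MEB at x*: 11.01 + 0.43×18.2683 = 18.8654.

subsidy = €18.87 per unit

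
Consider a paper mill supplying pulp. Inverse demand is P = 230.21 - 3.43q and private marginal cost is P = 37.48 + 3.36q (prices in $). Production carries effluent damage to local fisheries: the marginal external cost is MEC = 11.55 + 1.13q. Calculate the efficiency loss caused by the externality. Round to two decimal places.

Market equilibrium (private): 37.48 + 3.36q = 230.21 - 3.43q → q_m = 28.3844.
Social marginal cost = private MC + MEC = 49.03 + 4.49q.
Set SMC = demand: 49.03 + 4.49q = 230.21 - 3.43q → q* = 22.8763.
The loss is the area between SMC and demand from q* to q_m; with linear curves that's a triangle of height MEC(q_m).
DWL = ½ × 5.5081 × 43.6244 = 120.1438.

DWL = $120.14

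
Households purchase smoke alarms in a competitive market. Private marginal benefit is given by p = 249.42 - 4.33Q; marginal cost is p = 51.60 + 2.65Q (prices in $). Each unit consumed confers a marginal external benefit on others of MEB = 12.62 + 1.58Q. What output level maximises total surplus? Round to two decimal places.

Social marginal benefit = demand + MEB = 262.04 - 2.75Q.
Set SMB = MC: 262.04 - 2.75Q = 51.60 + 2.65Q → Q* = 38.9704.

Q* = 38.97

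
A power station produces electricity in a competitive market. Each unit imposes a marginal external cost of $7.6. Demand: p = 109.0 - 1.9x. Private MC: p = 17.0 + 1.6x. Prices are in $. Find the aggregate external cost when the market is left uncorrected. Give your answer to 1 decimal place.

Market equilibrium (private): 17.0 + 1.6x = 109.0 - 1.9x → x_m = 26.2857.
Total external cost = MEC × x_m = 7.6 × 26.2857 = 199.7713.

$199.8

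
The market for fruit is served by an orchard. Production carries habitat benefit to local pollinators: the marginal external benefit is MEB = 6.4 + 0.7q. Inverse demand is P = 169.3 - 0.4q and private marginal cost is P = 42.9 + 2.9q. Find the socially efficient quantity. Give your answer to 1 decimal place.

Social marginal cost = private MC − MEB = 36.5 + 2.2q.
Set SMC = demand: 36.5 + 2.2q = 169.3 - 0.4q → q* = 51.0769.

q* = 51.1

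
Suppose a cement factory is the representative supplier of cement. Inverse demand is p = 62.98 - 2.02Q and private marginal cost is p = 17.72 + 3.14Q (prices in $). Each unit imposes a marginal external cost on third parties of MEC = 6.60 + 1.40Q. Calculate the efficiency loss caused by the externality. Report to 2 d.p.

DWL = $27.17

Market equilibrium (private): 17.72 + 3.14Q = 62.98 - 2.02Q → Q_m = 8.7713.
Social marginal cost = private MC + MEC = 24.32 + 4.54Q.
Set SMC = demand: 24.32 + 4.54Q = 62.98 - 2.02Q → Q* = 5.8933.
The welfare-loss triangle has base |Q_m − Q*| and height MEC(Q_m) (the vertical gap between SMC and demand is zero at Q* and MEC at Q_m).
DWL = ½ × 2.8780 × 18.8798 = 27.1680.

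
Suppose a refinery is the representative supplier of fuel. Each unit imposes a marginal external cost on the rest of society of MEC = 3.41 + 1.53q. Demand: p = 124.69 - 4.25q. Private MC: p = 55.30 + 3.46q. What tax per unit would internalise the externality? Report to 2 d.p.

tax = 14.34 per unit

Social marginal cost = private MC + MEC = 58.71 + 4.99q.
Set SMC = demand: 58.71 + 4.99q = 124.69 - 4.25q → q* = 7.1407.
The Pigouvian tax equals MEC at q*: 3.41 + 1.53×7.1407 = 14.3353.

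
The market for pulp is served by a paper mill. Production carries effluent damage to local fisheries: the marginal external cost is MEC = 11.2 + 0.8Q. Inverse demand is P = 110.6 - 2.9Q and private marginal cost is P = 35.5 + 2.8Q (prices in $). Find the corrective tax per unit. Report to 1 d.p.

tax = $19.1 per unit

Social marginal cost = private MC + MEC = 46.7 + 3.6Q.
Set SMC = demand: 46.7 + 3.6Q = 110.6 - 2.9Q → Q* = 9.8308.
The Pigouvian tax equals MEC at Q*: 11.2 + 0.8×9.8308 = 19.0646.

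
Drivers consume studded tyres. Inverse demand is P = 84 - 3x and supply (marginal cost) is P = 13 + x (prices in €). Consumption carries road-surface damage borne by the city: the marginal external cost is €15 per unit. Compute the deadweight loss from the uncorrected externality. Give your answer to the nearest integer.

DWL = €28

Market equilibrium (private): 13 + x = 84 - 3x → x_m = 17.7500.
Social marginal benefit = demand − MEC = 69 - 3x.
Set SMB = MC: 69 - 3x = 13 + x → x* = 14.0000.
The welfare-loss triangle has base |x_m − x*| and height MEC(x_m) (the vertical gap between SMB and MC is zero at x* and MEC at x_m).
DWL = ½ × 3.7500 × 15.0000 = 28.1250.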